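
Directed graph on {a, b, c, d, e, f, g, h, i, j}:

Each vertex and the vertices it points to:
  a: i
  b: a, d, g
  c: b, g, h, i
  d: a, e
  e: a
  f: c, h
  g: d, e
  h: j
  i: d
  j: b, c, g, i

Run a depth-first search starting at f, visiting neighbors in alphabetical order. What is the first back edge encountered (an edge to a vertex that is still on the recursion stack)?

d→a

DFS from f (visiting neighbors in alphabetical order); mark gray on enter, black on exit:
f gray
  c gray
    b gray
      a gray
        i gray
          d gray
            d→a: a is gray → back edge
First back edge: d → a.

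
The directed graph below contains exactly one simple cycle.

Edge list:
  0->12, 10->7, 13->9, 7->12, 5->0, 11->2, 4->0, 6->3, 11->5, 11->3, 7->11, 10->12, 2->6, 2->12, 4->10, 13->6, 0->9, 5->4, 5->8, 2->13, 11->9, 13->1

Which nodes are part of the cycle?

4, 5, 7, 10, 11

DFS with gray/black marking from 11:
11 gray
  5 gray
    8 gray
    8 black
    4 gray
      10 gray
        7 gray
          12 gray
          12 black
          7→11: 11 is gray → back edge
Back edge closes the cycle 11 → 5 → 4 → 10 → 7 → 11; its vertices are {4, 5, 7, 10, 11}.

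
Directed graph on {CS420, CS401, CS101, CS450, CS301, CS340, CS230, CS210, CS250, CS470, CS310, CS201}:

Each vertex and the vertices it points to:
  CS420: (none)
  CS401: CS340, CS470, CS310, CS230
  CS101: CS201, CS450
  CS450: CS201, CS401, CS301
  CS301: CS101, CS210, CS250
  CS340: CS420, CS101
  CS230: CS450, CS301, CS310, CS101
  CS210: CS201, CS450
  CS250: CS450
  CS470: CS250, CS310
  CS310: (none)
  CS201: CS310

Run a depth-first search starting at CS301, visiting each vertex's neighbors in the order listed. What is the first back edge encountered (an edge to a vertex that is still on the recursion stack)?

CS340→CS101

DFS from CS301 (visiting each vertex's neighbors in the order listed); mark gray on enter, black on exit:
CS301 gray
  CS101 gray
    CS201 gray
      CS310 gray
      CS310 black
    CS201 black
    CS450 gray
      CS450→CS201: CS201 black — skip
      CS401 gray
        CS340 gray
          CS420 gray
          CS420 black
          CS340→CS101: CS101 is gray → back edge
First back edge: CS340 → CS101.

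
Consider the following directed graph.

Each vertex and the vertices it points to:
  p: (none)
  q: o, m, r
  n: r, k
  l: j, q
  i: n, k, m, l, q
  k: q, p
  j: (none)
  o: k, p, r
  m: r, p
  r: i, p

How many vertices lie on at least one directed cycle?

A vertex is on a directed cycle iff it belongs to a strongly connected component of size ≥ 2 (or has a self-loop).
The vertices on cycles are {i, k, l, m, n, o, q, r} — 8 in total.

8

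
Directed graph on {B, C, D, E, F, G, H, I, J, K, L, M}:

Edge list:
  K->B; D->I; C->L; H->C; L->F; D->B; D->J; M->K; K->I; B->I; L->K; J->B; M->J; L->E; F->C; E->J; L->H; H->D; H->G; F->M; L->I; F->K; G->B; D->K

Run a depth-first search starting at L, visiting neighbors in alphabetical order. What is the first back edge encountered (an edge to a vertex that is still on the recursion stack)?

DFS from L (visiting neighbors in alphabetical order); mark gray on enter, black on exit:
L gray
  E gray
    J gray
      B gray
        I gray
        I black
      B black
    J black
  E black
  F gray
    C gray
      C→L: L is gray → back edge
First back edge: C → L.

C→L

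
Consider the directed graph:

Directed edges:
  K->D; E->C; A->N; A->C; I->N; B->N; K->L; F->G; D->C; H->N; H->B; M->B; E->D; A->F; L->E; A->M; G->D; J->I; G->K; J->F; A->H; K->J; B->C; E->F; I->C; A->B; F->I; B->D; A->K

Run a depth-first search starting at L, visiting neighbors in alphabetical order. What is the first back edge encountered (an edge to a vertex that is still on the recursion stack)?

DFS from L (visiting neighbors in alphabetical order); mark gray on enter, black on exit:
L gray
  E gray
    C gray
    C black
    D gray
      D→C: C black — skip
    D black
    F gray
      G gray
        G→D: D black — skip
        K gray
          K→D: D black — skip
          J gray
            J→F: F is gray → back edge
First back edge: J → F.

J->F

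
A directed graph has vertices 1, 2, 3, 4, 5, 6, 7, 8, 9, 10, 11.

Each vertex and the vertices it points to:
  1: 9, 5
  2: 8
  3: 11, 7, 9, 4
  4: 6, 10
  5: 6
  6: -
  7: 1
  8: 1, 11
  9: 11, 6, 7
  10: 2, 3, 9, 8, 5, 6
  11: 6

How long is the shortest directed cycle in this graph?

For each vertex v, BFS finds the shortest path from v back to v.
The shortest such closed walk is 10 → 3 → 4 → 10, length 3.

3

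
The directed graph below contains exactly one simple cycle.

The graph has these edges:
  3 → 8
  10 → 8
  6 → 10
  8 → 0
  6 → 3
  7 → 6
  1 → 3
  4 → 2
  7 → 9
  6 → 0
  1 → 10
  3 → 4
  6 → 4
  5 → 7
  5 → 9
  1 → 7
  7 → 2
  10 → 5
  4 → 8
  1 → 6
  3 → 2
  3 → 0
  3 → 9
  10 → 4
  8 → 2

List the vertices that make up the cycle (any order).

5, 6, 7, 10

DFS with gray/black marking from 6:
6 gray
  4 gray
    2 gray
    2 black
    8 gray
      0 gray
      0 black
      8→2: 2 black — skip
    8 black
  4 black
  10 gray
    10→8: 8 black — skip
    5 gray
      9 gray
      9 black
      7 gray
        7→6: 6 is gray → back edge
Back edge closes the cycle 6 → 10 → 5 → 7 → 6; its vertices are {5, 6, 7, 10}.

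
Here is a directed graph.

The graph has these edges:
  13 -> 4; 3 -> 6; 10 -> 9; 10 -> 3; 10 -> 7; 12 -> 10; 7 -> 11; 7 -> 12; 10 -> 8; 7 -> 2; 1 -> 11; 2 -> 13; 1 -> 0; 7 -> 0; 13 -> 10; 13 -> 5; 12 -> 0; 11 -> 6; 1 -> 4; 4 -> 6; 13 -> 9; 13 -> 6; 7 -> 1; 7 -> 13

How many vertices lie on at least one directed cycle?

5

A vertex is on a directed cycle iff it belongs to a strongly connected component of size ≥ 2 (or has a self-loop).
The vertices on cycles are {2, 7, 10, 12, 13} — 5 in total.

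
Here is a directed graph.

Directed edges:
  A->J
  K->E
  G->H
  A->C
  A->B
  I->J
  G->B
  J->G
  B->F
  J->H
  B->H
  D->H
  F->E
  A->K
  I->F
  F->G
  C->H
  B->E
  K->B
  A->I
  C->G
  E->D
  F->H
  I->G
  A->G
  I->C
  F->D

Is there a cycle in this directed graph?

Yes

DFS with white/gray/black marking, starting from E:
E gray
  D gray
    H gray
    H black
  D black
E black
A gray
  J gray
    J→H: H black — skip
    G gray
      B gray
        B→H: H black — skip
        F gray
          F→H: H black — skip
          F→G: G is gray → back edge
Back edge found, so a cycle exists: G → B → F → G.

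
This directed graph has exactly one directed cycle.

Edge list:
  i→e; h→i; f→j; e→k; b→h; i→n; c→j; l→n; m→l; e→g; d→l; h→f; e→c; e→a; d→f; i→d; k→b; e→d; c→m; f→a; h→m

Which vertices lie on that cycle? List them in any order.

b, e, h, i, k

DFS with gray/black marking from h:
h gray
  m gray
    l gray
      n gray
      n black
    l black
  m black
  f gray
    j gray
    j black
    a gray
    a black
  f black
  i gray
    e gray
      k gray
        b gray
          b→h: h is gray → back edge
Back edge closes the cycle h → i → e → k → b → h; its vertices are {b, e, h, i, k}.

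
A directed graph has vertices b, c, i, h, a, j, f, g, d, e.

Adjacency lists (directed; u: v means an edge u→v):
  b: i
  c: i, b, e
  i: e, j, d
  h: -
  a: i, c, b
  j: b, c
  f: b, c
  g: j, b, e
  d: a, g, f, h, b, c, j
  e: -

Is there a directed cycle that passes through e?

e lies on a cycle iff there is a path from e back to itself.
Exploring from e, it never reaches itself; equivalently, its strongly connected component is a singleton.

No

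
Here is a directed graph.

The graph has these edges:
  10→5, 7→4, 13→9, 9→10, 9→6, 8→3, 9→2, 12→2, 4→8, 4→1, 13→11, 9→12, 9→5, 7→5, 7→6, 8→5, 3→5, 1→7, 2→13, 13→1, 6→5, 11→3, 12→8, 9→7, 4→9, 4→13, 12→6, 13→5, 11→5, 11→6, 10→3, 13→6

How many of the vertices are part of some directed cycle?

7

A vertex is on a directed cycle iff it belongs to a strongly connected component of size ≥ 2 (or has a self-loop).
The vertices on cycles are {1, 2, 4, 7, 9, 12, 13} — 7 in total.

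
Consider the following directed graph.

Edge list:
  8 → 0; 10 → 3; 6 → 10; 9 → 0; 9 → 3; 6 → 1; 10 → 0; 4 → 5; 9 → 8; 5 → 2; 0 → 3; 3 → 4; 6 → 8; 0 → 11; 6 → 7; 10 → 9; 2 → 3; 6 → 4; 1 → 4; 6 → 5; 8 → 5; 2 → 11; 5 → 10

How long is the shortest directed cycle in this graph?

For each vertex v, BFS finds the shortest path from v back to v.
The shortest such closed walk is 5 → 2 → 3 → 4 → 5, length 4.

4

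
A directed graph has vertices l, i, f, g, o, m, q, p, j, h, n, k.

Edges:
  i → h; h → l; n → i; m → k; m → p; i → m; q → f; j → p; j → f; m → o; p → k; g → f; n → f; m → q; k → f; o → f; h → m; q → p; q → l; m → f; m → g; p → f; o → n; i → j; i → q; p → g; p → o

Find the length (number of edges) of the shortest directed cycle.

For each vertex v, BFS finds the shortest path from v back to v.
The shortest such closed walk is i → m → o → n → i, length 4.

4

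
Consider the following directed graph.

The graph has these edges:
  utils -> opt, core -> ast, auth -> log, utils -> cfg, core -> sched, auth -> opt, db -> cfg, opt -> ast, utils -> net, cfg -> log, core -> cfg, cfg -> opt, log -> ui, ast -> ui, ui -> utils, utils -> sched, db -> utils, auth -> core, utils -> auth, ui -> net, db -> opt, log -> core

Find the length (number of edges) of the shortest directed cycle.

3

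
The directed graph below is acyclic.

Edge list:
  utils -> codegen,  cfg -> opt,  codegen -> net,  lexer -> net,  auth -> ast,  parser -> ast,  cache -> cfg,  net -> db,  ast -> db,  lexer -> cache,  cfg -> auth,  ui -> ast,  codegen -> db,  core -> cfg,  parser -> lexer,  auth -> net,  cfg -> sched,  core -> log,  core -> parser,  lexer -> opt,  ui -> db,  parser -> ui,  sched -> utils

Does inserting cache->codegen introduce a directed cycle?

No

Adding cache→codegen creates a cycle iff codegen can already reach cache.
Explore from codegen: no path reaches cache. The graph stays acyclic.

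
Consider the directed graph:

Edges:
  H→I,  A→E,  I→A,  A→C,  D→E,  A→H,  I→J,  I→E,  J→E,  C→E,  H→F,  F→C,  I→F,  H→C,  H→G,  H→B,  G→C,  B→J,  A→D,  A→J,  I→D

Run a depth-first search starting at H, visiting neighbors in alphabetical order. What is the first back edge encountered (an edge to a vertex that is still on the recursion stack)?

DFS from H (visiting neighbors in alphabetical order); mark gray on enter, black on exit:
H gray
  B gray
    J gray
      E gray
      E black
    J black
  B black
  C gray
    C→E: E black — skip
  C black
  F gray
    F→C: C black — skip
  F black
  G gray
    G→C: C black — skip
  G black
  I gray
    A gray
      A→C: C black — skip
      D gray
        D→E: E black — skip
      D black
      A→E: E black — skip
      A→H: H is gray → back edge
First back edge: A → H.

A->H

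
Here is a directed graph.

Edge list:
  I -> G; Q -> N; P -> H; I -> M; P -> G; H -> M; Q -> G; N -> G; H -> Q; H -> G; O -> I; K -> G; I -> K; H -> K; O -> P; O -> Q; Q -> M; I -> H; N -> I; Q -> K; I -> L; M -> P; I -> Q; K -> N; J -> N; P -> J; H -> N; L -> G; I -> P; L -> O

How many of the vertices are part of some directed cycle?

A vertex is on a directed cycle iff it belongs to a strongly connected component of size ≥ 2 (or has a self-loop).
The vertices on cycles are {H, I, J, K, L, M, N, O, P, Q} — 10 in total.

10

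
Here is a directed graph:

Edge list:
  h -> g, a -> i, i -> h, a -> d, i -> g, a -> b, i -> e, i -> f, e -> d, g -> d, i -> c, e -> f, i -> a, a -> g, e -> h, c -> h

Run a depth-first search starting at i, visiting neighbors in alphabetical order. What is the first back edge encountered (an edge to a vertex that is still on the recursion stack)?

a→i

DFS from i (visiting neighbors in alphabetical order); mark gray on enter, black on exit:
i gray
  a gray
    b gray
    b black
    d gray
    d black
    g gray
      g→d: d black — skip
    g black
    a→i: i is gray → back edge
First back edge: a → i.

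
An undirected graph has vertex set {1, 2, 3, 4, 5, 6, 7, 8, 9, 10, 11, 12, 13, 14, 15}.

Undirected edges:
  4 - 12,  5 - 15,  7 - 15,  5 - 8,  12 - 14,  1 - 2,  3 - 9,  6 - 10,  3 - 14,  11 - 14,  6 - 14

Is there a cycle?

No

DFS, tracking each vertex's parent; an edge to a visited non-parent vertex closes a cycle.
Start from 13:
visit 13 (parent –)
visit 1 (parent –)
  visit 2 (parent 1)
    2–1: parent, skip
visit 3 (parent –)
  visit 9 (parent 3)
    9–3: parent, skip
  visit 14 (parent 3)
    14–3: parent, skip
    visit 11 (parent 14)
      11–14: parent, skip
    visit 12 (parent 14)
      12–14: parent, skip
      visit 4 (parent 12)
        4–12: parent, skip
    visit 6 (parent 14)
      visit 10 (parent 6)
        10–6: parent, skip
      6–14: parent, skip
visit 5 (parent –)
  visit 8 (parent 5)
    8–5: parent, skip
  visit 15 (parent 5)
    15–5: parent, skip
    visit 7 (parent 15)
      7–15: parent, skip
No non-parent visited neighbor found — the graph is a forest.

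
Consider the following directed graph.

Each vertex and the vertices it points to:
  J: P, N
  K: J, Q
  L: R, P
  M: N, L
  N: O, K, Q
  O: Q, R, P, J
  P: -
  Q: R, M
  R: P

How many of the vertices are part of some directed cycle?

A vertex is on a directed cycle iff it belongs to a strongly connected component of size ≥ 2 (or has a self-loop).
The vertices on cycles are {J, K, M, N, O, Q} — 6 in total.

6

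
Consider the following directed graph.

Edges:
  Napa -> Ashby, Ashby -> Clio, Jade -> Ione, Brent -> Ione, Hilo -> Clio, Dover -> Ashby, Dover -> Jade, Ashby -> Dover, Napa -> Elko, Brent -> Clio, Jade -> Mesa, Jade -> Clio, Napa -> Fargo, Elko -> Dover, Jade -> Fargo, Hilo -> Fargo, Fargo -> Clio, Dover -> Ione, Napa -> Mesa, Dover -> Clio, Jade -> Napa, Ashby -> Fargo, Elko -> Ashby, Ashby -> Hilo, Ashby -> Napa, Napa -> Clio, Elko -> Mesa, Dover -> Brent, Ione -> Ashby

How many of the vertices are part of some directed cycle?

A vertex is on a directed cycle iff it belongs to a strongly connected component of size ≥ 2 (or has a self-loop).
The vertices on cycles are {Elko, Ione, Jade, Napa, Ashby, Brent, Dover} — 7 in total.

7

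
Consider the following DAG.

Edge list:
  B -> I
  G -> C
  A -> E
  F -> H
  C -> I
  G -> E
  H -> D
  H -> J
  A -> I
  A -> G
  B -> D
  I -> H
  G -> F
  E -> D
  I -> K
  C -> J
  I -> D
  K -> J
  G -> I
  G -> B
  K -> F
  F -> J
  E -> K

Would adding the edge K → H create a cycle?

No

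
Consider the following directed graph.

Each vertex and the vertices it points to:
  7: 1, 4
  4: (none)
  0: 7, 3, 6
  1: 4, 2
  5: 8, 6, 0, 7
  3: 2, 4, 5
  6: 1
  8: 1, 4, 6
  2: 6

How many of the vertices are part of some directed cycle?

A vertex is on a directed cycle iff it belongs to a strongly connected component of size ≥ 2 (or has a self-loop).
The vertices on cycles are {0, 1, 2, 3, 5, 6} — 6 in total.

6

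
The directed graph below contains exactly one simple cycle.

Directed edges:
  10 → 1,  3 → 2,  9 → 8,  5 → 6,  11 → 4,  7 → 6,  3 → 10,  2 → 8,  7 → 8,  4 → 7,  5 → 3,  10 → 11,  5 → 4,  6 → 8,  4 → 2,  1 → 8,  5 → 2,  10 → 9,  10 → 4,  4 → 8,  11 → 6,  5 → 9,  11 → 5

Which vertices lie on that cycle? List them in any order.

3, 5, 10, 11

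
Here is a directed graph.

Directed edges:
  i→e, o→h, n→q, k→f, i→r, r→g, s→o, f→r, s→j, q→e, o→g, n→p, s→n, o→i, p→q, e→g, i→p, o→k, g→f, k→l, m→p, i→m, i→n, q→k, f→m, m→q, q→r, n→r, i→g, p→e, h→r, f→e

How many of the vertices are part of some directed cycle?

8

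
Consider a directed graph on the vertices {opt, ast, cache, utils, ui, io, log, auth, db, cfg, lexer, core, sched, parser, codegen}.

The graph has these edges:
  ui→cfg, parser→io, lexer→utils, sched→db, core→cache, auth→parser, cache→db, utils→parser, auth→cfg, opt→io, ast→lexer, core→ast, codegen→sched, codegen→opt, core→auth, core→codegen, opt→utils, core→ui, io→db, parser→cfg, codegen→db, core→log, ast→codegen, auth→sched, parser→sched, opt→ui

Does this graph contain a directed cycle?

No

DFS with white/gray/black marking, starting from utils:
utils gray
  parser gray
    io gray
      db gray
      db black
    io black
    cfg gray
    cfg black
    sched gray
      sched→db: db black — skip
    sched black
  parser black
utils black
opt gray
  opt→utils: utils black — skip
  ui gray
    ui→cfg: cfg black — skip
  ui black
  opt→io: io black — skip
opt black
ast gray
  codegen gray
    codegen→db: db black — skip
    codegen→sched: sched black — skip
    codegen→opt: opt black — skip
  codegen black
  lexer gray
    lexer→utils: utils black — skip
  lexer black
ast black
cache gray
  cache→db: db black — skip
cache black
log gray
log black
auth gray
  auth→sched: sched black — skip
  auth→parser: parser black — skip
  auth→cfg: cfg black — skip
auth black
core gray
  core→log: log black — skip
  core→ast: ast black — skip
  core→cache: cache black — skip
  core→codegen: codegen black — skip
  core→auth: auth black — skip
  core→ui: ui black — skip
core black
Every edge goes to a white or black vertex — no back edge, so the graph is acyclic.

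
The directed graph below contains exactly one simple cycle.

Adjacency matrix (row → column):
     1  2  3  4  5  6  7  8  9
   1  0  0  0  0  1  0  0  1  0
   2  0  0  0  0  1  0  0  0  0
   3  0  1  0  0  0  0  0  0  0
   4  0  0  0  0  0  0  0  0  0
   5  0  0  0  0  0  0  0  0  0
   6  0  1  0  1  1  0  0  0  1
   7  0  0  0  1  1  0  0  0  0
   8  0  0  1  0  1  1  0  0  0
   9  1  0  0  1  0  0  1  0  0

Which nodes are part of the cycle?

1, 6, 8, 9

DFS with gray/black marking from 9:
9 gray
  4 gray
  4 black
  1 gray
    8 gray
      5 gray
      5 black
      3 gray
        2 gray
          2→5: 5 black — skip
        2 black
      3 black
      6 gray
        6→9: 9 is gray → back edge
Back edge closes the cycle 9 → 1 → 8 → 6 → 9; its vertices are {1, 6, 8, 9}.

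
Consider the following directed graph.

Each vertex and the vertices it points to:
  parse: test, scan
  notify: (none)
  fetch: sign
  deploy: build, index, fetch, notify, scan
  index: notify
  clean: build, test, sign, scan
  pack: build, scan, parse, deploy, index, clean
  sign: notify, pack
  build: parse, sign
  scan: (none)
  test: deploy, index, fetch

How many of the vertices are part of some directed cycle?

A vertex is on a directed cycle iff it belongs to a strongly connected component of size ≥ 2 (or has a self-loop).
The vertices on cycles are {pack, sign, test, build, clean, fetch, parse, deploy} — 8 in total.

8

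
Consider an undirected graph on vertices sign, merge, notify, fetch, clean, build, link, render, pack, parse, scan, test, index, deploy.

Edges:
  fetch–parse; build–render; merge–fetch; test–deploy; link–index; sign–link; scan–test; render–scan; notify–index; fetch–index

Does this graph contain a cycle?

No

DFS, tracking each vertex's parent; an edge to a visited non-parent vertex closes a cycle.
Start from merge:
visit merge (parent –)
  visit fetch (parent merge)
    visit index (parent fetch)
      index–fetch: parent, skip
      visit link (parent index)
        visit sign (parent link)
          sign–link: parent, skip
        link–index: parent, skip
      visit notify (parent index)
        notify–index: parent, skip
    visit parse (parent fetch)
      parse–fetch: parent, skip
    fetch–merge: parent, skip
visit clean (parent –)
visit build (parent –)
  visit render (parent build)
    visit scan (parent render)
      scan–render: parent, skip
      visit test (parent scan)
        visit deploy (parent test)
          deploy–test: parent, skip
        test–scan: parent, skip
    render–build: parent, skip
visit pack (parent –)
No non-parent visited neighbor found — the graph is a forest.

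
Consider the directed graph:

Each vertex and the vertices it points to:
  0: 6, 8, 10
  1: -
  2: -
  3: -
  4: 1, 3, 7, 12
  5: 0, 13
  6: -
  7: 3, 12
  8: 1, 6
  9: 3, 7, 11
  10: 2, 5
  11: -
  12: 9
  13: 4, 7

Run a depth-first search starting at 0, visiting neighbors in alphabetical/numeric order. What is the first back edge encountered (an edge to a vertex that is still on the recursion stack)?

5->0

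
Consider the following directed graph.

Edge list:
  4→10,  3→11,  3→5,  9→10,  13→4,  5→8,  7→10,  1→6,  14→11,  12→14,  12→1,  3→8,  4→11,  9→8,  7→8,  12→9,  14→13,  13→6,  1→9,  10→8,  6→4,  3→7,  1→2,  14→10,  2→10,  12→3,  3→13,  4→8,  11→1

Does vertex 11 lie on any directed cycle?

11 is on a cycle iff 11 can reach itself via ≥1 edge.
11 → 1 → 6 → 4 → 11 — yes.

Yes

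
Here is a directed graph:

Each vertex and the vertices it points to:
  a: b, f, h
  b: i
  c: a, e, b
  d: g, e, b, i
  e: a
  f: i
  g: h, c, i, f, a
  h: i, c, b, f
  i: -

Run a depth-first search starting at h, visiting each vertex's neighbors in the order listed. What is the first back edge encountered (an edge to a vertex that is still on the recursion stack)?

DFS from h (visiting each vertex's neighbors in the order listed); mark gray on enter, black on exit:
h gray
  i gray
  i black
  c gray
    a gray
      b gray
        b→i: i black — skip
      b black
      f gray
        f→i: i black — skip
      f black
      a→h: h is gray → back edge
First back edge: a → h.

a→h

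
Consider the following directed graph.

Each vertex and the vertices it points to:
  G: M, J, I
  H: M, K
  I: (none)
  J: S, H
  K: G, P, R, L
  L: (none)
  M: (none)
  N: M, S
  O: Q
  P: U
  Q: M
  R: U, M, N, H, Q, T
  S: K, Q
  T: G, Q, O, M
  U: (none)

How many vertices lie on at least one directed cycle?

A vertex is on a directed cycle iff it belongs to a strongly connected component of size ≥ 2 (or has a self-loop).
The vertices on cycles are {G, H, J, K, N, R, S, T} — 8 in total.

8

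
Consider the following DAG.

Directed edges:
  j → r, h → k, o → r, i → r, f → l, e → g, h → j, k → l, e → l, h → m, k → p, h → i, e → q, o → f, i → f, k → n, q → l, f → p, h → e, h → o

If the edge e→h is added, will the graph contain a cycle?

Yes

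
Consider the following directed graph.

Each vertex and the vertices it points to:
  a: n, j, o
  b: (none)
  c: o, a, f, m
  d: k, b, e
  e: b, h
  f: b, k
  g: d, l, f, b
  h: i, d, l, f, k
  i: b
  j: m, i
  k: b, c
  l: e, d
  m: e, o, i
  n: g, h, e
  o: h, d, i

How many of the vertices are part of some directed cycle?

13

A vertex is on a directed cycle iff it belongs to a strongly connected component of size ≥ 2 (or has a self-loop).
The vertices on cycles are {a, c, d, e, f, g, h, j, k, l, m, n, o} — 13 in total.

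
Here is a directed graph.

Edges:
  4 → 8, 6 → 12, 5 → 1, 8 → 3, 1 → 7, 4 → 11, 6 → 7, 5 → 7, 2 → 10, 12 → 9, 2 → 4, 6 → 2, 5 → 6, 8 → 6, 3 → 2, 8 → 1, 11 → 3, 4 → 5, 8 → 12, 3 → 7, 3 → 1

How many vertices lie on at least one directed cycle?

A vertex is on a directed cycle iff it belongs to a strongly connected component of size ≥ 2 (or has a self-loop).
The vertices on cycles are {2, 3, 4, 5, 6, 8, 11} — 7 in total.

7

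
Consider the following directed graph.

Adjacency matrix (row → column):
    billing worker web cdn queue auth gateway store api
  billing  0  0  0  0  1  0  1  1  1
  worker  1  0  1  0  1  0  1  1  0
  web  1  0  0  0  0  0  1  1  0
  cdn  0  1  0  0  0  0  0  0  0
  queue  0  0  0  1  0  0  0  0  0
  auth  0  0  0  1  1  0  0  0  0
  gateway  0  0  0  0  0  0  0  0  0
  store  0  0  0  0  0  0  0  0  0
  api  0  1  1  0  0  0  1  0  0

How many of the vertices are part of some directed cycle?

A vertex is on a directed cycle iff it belongs to a strongly connected component of size ≥ 2 (or has a self-loop).
The vertices on cycles are {api, cdn, web, queue, worker, billing} — 6 in total.

6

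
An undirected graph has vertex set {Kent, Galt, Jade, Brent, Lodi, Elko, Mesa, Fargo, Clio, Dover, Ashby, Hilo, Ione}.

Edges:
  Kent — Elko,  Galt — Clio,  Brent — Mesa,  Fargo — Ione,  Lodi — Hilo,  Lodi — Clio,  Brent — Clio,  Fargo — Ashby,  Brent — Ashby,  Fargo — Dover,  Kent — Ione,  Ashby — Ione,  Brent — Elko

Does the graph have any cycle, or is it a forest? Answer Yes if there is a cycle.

Yes

DFS, tracking each vertex's parent; an edge to a visited non-parent vertex closes a cycle.
Start from Brent:
visit Brent (parent –)
  visit Clio (parent Brent)
    Clio–Brent: parent, skip
    visit Lodi (parent Clio)
      visit Hilo (parent Lodi)
        Hilo–Lodi: parent, skip
      Lodi–Clio: parent, skip
    visit Galt (parent Clio)
      Galt–Clio: parent, skip
  visit Ashby (parent Brent)
    Ashby–Brent: parent, skip
    visit Fargo (parent Ashby)
      visit Ione (parent Fargo)
        Ione–Ashby: Ashby visited and ≠ parent → cycle
Cycle: Ashby – Fargo – Ione – Ashby.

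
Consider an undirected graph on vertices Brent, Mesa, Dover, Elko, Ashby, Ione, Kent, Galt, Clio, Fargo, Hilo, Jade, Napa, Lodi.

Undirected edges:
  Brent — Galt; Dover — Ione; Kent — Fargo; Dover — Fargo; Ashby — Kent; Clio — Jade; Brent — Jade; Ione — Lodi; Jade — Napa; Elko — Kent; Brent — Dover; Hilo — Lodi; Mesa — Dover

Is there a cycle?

DFS, tracking each vertex's parent; an edge to a visited non-parent vertex closes a cycle.
Start from Fargo:
visit Fargo (parent –)
  visit Kent (parent Fargo)
    Kent–Fargo: parent, skip
    visit Elko (parent Kent)
      Elko–Kent: parent, skip
    visit Ashby (parent Kent)
      Ashby–Kent: parent, skip
  visit Dover (parent Fargo)
    visit Ione (parent Dover)
      visit Lodi (parent Ione)
        Lodi–Ione: parent, skip
        visit Hilo (parent Lodi)
          Hilo–Lodi: parent, skip
      Ione–Dover: parent, skip
    Dover–Fargo: parent, skip
    visit Brent (parent Dover)
      Brent–Dover: parent, skip
      visit Jade (parent Brent)
        Jade–Brent: parent, skip
        visit Clio (parent Jade)
          Clio–Jade: parent, skip
        visit Napa (parent Jade)
          Napa–Jade: parent, skip
      visit Galt (parent Brent)
        Galt–Brent: parent, skip
    visit Mesa (parent Dover)
      Mesa–Dover: parent, skip
No non-parent visited neighbor found — the graph is a forest.

No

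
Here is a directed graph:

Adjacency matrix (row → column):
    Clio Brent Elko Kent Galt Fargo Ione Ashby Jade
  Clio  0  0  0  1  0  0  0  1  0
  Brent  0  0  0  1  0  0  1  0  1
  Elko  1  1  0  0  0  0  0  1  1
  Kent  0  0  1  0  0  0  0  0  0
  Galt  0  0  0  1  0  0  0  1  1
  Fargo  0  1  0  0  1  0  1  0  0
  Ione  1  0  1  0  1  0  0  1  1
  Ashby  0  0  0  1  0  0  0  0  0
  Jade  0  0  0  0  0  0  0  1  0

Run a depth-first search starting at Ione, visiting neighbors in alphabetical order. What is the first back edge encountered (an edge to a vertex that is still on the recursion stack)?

DFS from Ione (visiting neighbors in alphabetical order); mark gray on enter, black on exit:
Ione gray
  Ashby gray
    Kent gray
      Elko gray
        Elko→Ashby: Ashby is gray → back edge
First back edge: Elko → Ashby.

Elko→Ashby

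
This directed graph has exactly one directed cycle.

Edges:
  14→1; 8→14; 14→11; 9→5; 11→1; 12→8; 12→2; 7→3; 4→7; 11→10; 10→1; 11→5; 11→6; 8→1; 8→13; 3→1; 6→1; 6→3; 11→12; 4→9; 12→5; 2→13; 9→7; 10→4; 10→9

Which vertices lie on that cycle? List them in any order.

DFS with gray/black marking from 8:
8 gray
  1 gray
  1 black
  14 gray
    14→1: 1 black — skip
    11 gray
      12 gray
        12→8: 8 is gray → back edge
Back edge closes the cycle 8 → 14 → 11 → 12 → 8; its vertices are {8, 11, 12, 14}.

8, 11, 12, 14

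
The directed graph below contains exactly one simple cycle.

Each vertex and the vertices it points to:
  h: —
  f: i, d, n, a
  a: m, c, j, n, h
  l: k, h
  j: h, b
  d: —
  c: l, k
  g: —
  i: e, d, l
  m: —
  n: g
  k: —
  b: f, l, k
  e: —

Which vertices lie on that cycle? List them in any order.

DFS with gray/black marking from f:
f gray
  i gray
    e gray
    e black
    d gray
    d black
    l gray
      k gray
      k black
      h gray
      h black
    l black
  i black
  f→d: d black — skip
  n gray
    g gray
    g black
  n black
  a gray
    m gray
    m black
    c gray
      c→l: l black — skip
      c→k: k black — skip
    c black
    j gray
      j→h: h black — skip
      b gray
        b→f: f is gray → back edge
Back edge closes the cycle f → a → j → b → f; its vertices are {a, b, f, j}.

a, b, f, j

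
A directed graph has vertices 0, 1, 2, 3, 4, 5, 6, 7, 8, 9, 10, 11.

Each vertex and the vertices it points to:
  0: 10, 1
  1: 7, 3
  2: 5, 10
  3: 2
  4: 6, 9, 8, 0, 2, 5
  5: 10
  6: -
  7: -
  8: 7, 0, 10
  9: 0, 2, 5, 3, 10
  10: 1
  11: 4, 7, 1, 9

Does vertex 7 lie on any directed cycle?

7 lies on a cycle iff there is a path from 7 back to itself.
Exploring from 7, it never reaches itself; equivalently, its strongly connected component is a singleton.

No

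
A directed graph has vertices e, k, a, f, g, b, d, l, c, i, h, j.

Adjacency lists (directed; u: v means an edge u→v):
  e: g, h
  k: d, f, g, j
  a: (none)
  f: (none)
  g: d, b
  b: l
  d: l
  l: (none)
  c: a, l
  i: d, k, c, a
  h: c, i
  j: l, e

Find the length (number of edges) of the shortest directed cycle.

For each vertex v, BFS finds the shortest path from v back to v.
The shortest such closed walk is k → j → e → h → i → k, length 5.

5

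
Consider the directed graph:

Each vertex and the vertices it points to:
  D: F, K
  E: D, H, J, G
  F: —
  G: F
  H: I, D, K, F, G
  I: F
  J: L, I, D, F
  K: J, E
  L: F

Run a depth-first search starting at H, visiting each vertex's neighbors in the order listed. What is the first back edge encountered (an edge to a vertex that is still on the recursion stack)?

J→D

DFS from H (visiting each vertex's neighbors in the order listed); mark gray on enter, black on exit:
H gray
  I gray
    F gray
    F black
  I black
  D gray
    D→F: F black — skip
    K gray
      J gray
        L gray
          L→F: F black — skip
        L black
        J→I: I black — skip
        J→D: D is gray → back edge
First back edge: J → D.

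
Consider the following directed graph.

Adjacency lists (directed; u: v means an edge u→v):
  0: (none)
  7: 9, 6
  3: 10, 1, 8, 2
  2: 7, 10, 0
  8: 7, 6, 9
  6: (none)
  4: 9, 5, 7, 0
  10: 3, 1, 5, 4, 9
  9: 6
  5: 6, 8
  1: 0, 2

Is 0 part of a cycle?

0 lies on a cycle iff there is a path from 0 back to itself.
Exploring from 0, it never reaches itself; equivalently, its strongly connected component is a singleton.

No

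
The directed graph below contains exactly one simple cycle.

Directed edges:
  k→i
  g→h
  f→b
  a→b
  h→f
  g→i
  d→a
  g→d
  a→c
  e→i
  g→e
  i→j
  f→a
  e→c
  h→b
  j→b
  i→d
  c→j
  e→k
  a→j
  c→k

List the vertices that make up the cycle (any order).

a, c, d, i, k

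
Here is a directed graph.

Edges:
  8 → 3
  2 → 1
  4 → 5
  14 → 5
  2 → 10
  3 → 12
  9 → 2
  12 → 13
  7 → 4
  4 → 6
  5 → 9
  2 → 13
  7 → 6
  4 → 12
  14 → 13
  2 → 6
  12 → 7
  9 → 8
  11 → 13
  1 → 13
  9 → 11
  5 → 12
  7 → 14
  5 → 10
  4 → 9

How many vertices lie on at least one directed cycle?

8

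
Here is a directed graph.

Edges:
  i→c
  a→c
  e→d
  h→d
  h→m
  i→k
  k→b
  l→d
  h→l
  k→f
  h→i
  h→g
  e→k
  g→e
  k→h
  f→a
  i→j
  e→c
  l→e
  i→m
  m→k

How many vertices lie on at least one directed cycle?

7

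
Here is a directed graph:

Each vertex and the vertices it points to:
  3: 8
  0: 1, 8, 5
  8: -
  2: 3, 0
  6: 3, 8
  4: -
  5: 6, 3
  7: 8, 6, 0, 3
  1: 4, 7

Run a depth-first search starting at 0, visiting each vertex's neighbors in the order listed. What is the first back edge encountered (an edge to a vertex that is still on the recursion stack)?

7→0

DFS from 0 (visiting each vertex's neighbors in the order listed); mark gray on enter, black on exit:
0 gray
  1 gray
    4 gray
    4 black
    7 gray
      8 gray
      8 black
      6 gray
        3 gray
          3→8: 8 black — skip
        3 black
        6→8: 8 black — skip
      6 black
      7→0: 0 is gray → back edge
First back edge: 7 → 0.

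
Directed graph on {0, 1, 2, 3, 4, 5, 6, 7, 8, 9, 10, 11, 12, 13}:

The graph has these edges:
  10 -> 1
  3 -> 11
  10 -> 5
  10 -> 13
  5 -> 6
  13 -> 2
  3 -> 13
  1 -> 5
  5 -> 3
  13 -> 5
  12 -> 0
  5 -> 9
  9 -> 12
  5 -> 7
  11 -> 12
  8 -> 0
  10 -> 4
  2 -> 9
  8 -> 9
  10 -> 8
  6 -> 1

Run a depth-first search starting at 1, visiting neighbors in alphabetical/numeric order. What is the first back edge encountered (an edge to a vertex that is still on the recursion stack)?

13->5

DFS from 1 (visiting neighbors in alphabetical/numeric order); mark gray on enter, black on exit:
1 gray
  5 gray
    3 gray
      11 gray
        12 gray
          0 gray
          0 black
        12 black
      11 black
      13 gray
        2 gray
          9 gray
            9→12: 12 black — skip
          9 black
        2 black
        13→5: 5 is gray → back edge
First back edge: 13 → 5.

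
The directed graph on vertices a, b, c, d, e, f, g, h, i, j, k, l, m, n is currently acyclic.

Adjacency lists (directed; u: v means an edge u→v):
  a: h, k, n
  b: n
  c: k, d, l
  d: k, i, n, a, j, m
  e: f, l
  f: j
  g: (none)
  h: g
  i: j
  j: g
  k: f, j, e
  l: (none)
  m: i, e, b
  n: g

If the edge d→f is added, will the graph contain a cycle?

Adding d→f creates a cycle iff f can already reach d.
Explore from f: no path reaches d. The graph stays acyclic.

No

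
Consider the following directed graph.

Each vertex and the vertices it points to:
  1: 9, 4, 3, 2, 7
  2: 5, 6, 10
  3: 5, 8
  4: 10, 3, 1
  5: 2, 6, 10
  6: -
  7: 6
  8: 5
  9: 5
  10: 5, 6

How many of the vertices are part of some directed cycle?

5

A vertex is on a directed cycle iff it belongs to a strongly connected component of size ≥ 2 (or has a self-loop).
The vertices on cycles are {1, 2, 4, 5, 10} — 5 in total.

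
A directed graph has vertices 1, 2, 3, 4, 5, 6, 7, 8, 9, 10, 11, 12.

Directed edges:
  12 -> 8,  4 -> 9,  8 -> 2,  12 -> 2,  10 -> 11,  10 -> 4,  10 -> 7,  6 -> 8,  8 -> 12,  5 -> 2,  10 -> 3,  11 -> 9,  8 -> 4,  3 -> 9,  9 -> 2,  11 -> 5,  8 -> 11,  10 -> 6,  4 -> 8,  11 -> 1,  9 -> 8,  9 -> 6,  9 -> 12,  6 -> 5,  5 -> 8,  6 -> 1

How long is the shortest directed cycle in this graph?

For each vertex v, BFS finds the shortest path from v back to v.
The shortest such closed walk is 4 → 8 → 4, length 2.

2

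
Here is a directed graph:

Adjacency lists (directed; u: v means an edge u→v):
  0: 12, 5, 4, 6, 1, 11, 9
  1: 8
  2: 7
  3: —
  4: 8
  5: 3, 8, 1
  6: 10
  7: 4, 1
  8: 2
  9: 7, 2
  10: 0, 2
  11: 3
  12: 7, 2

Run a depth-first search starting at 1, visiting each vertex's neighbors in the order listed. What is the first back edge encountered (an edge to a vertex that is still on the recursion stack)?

DFS from 1 (visiting each vertex's neighbors in the order listed); mark gray on enter, black on exit:
1 gray
  8 gray
    2 gray
      7 gray
        4 gray
          4→8: 8 is gray → back edge
First back edge: 4 → 8.

4→8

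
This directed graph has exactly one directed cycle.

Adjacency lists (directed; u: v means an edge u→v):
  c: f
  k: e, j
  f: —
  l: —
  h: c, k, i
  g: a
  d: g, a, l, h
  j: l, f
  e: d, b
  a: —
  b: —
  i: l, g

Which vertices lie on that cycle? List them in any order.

d, e, h, k

DFS with gray/black marking from h:
h gray
  c gray
    f gray
    f black
  c black
  k gray
    e gray
      d gray
        g gray
          a gray
          a black
        g black
        d→a: a black — skip
        l gray
        l black
        d→h: h is gray → back edge
Back edge closes the cycle h → k → e → d → h; its vertices are {d, e, h, k}.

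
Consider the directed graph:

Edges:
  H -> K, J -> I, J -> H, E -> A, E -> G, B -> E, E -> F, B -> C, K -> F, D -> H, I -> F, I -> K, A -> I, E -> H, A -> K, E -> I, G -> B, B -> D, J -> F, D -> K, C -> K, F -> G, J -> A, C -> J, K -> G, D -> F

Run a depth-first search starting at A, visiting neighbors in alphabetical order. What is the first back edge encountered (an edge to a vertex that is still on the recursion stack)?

J->A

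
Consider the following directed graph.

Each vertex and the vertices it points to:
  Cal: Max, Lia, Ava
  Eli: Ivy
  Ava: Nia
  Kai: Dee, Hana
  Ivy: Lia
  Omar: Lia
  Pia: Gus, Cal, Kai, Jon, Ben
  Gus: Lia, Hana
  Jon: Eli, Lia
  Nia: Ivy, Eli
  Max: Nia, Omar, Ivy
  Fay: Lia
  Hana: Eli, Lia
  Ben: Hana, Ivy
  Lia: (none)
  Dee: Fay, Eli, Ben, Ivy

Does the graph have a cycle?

No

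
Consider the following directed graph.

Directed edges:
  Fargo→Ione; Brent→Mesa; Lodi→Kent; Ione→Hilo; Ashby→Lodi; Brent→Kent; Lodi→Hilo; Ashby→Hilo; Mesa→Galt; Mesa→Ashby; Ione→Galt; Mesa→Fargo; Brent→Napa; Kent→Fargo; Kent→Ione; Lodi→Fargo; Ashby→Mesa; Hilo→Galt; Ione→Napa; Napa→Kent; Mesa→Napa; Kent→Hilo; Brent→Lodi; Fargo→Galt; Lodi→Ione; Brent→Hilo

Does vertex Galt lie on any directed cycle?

No

Galt lies on a cycle iff there is a path from Galt back to itself.
Exploring from Galt, it never reaches itself; equivalently, its strongly connected component is a singleton.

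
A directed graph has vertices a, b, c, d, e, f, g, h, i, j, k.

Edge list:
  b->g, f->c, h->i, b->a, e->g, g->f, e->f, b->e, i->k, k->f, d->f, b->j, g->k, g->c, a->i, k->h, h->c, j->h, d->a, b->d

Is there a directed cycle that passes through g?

g lies on a cycle iff there is a path from g back to itself.
Exploring from g, it never reaches itself; equivalently, its strongly connected component is a singleton.

No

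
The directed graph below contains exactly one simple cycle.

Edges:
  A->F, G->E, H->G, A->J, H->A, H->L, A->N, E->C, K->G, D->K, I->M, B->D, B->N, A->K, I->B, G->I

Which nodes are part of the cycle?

DFS with gray/black marking from G:
G gray
  E gray
    C gray
    C black
  E black
  I gray
    M gray
    M black
    B gray
      N gray
      N black
      D gray
        K gray
          K→G: G is gray → back edge
Back edge closes the cycle G → I → B → D → K → G; its vertices are {B, D, G, I, K}.

B, D, G, I, K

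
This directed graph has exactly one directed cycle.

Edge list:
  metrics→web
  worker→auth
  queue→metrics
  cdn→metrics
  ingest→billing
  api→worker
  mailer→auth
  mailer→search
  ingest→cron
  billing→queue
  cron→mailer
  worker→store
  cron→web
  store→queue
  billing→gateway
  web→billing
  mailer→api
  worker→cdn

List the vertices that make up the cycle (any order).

web, queue, billing, metrics

DFS with gray/black marking from billing:
billing gray
  gateway gray
  gateway black
  queue gray
    metrics gray
      web gray
        web→billing: billing is gray → back edge
Back edge closes the cycle billing → queue → metrics → web → billing; its vertices are {web, queue, billing, metrics}.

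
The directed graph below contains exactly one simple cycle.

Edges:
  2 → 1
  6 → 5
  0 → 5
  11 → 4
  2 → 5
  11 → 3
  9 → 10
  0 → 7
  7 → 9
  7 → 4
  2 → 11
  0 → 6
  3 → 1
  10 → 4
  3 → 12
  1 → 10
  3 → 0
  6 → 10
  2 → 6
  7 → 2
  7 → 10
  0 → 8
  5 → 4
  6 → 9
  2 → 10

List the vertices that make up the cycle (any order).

DFS with gray/black marking from 3:
3 gray
  1 gray
    10 gray
      4 gray
      4 black
    10 black
  1 black
  12 gray
  12 black
  0 gray
    8 gray
    8 black
    5 gray
      5→4: 4 black — skip
    5 black
    6 gray
      6→10: 10 black — skip
      6→5: 5 black — skip
      9 gray
        9→10: 10 black — skip
      9 black
    6 black
    7 gray
      7→10: 10 black — skip
      7→9: 9 black — skip
      7→4: 4 black — skip
      2 gray
        2→5: 5 black — skip
        2→1: 1 black — skip
        2→6: 6 black — skip
        2→10: 10 black — skip
        11 gray
          11→3: 3 is gray → back edge
Back edge closes the cycle 3 → 0 → 7 → 2 → 11 → 3; its vertices are {0, 2, 3, 7, 11}.

0, 2, 3, 7, 11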